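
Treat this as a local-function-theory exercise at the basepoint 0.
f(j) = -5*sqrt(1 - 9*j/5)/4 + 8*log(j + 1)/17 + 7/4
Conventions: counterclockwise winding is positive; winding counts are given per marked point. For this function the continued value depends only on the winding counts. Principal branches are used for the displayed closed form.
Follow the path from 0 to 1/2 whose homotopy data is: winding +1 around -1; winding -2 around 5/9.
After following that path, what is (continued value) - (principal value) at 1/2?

The rational part is single-valued and drops out of the difference; each branch term changes only by its own monodromy.
(8/17)*log(1 - j/(-1)): each positive loop around -1 adds 2*pi*i to the log, so winding +1 contributes (8/17)*(1)*2*pi*i = (16/17)*pi*i.
(-5/4)*sqrt(1 - j/(5/9)): winding -2 is even, the square root returns to the same sheet, contribution 0.
Summing the contributions at j = 1/2 gives (16/17)*pi*i.

Continued minus principal equals (16/17)*pi*i.


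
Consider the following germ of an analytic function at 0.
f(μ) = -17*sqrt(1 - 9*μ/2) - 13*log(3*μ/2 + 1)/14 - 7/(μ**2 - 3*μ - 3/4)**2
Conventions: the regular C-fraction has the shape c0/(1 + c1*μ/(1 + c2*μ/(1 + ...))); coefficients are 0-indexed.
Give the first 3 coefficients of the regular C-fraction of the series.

Taylor coefficients (expand at 0): a_0 = -265/9, a_1 = 8594/63, a_2 = -3546805/6048.
c0 = a_0 = -265/9. Peel one level at a time: if S = 1 + c*μ/S' with S'(0) = 1, then c is the μ-coefficient of S and S' = c*μ/(S - 1).
S_1 = c0/f = 1 + (8594/1855)*μ + (510932981/330338400)*μ^2 + ...; c1 = 8594/1855.
S_2 = c1*μ/(S_1 - 1) = 1 + (-510932981/1530419520)*μ + ...; c2 = -510932981/1530419520.

The regular C-fraction coefficients are [-265/9, 8594/1855, -510932981/1530419520].


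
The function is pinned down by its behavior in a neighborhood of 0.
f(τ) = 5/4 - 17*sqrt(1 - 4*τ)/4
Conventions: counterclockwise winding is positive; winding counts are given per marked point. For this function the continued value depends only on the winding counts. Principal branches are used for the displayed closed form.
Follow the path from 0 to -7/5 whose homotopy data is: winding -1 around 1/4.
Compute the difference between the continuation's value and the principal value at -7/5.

The rational part is single-valued and drops out of the difference; each branch term changes only by its own monodromy.
(-17/4)*sqrt(1 - τ/(1/4)): winding -1 is odd, the square root flips sign, contributing -2*(-17/4)*sqrt(1 - (-7/5)/(1/4)) = -2*(-17/4)*sqrt(33/5) = (17/10)*sqrt(165).
Summing the contributions at τ = -7/5 gives (17/10)*sqrt(165).

Continued minus principal equals (17/10)*sqrt(165).


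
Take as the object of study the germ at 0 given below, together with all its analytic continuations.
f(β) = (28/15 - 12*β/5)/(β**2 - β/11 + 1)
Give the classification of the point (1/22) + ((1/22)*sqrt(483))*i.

The denominator factor β**2 - β/11 + 1 vanishes at (1/22) + ((1/22)*sqrt(483))*i and appears to the power 1; the numerator there equals (58/33) - ((6/55)*sqrt(483))*i, nonzero, and no other factor vanishes.
Hence a pole whose order is the multiplicity, 1.

The point is a pole of order 1.


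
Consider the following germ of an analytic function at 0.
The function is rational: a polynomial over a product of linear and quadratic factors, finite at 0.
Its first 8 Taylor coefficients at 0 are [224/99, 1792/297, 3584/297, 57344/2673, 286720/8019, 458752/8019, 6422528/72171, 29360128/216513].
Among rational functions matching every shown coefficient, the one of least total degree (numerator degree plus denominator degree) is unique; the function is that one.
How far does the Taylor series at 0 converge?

The radius of convergence is 3/4.

No rational of total degree below 2 reproduces all 8 coefficients; solving the [0/2] Pade equations on them gives f(κ) = 14/(11*(κ - 3/4)**2), whose expansion matches every shown term.
Denominator factor (κ - 3/4)^2: pole of order 2 at 3/4, modulus 3/4.
The radius of convergence is the smallest modulus among the singular points: 3/4.


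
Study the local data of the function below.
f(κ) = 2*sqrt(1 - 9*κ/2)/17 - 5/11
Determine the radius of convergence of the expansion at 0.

The radius of convergence is 2/9.

Branch term (2/17)*sqrt(1 - κ/(2/9)): its argument vanishes at κ = 2/9, a square-root branch point, modulus 2/9.
The radius of convergence is the smallest modulus among the singular points: 2/9.


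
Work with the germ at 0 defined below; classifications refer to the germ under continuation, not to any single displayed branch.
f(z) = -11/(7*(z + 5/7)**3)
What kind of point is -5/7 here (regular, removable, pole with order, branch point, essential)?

The denominator factor z + 5/7 vanishes at -5/7 and appears to the power 3; the numerator there equals -11/7, nonzero, and no other factor vanishes.
Hence a pole whose order is the multiplicity, 3.

The point is a pole of order 3.


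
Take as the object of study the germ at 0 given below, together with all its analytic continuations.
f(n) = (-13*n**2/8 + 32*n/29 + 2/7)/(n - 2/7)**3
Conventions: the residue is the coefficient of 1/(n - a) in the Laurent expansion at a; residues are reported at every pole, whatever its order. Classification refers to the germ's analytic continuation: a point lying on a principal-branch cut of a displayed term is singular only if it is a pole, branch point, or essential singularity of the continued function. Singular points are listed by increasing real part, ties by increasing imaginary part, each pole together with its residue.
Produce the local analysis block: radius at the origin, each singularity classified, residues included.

Denominator factor (n - 2/7)^3: pole of order 3 at 2/7, modulus 2/7.
The radius of convergence is the smallest modulus among the singular points: 2/7.
At the order-3 pole 2/7 set g(n) = (n - (2/7))^3*f(n) = -13*n**2/8 + 32*n/29 + 2/7.
Order-3 pole: residue = g''(a)/2; g''(2/7) = -13/4, so the residue is -13/8.

Radius of convergence at 0: 2/7.
At 2/7: a pole of order 3; residue -13/8.


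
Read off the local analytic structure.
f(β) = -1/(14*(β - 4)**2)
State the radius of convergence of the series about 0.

Denominator factor (β - 4)^2: pole of order 2 at 4, modulus 4.
The radius of convergence is the smallest modulus among the singular points: 4.

The radius of convergence is 4.


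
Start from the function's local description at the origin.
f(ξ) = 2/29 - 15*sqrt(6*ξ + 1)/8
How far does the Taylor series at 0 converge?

Branch term (-15/8)*sqrt(1 - ξ/(-1/6)): its argument vanishes at ξ = -1/6, a square-root branch point, modulus 1/6.
The radius of convergence is the smallest modulus among the singular points: 1/6.

The radius of convergence is 1/6.


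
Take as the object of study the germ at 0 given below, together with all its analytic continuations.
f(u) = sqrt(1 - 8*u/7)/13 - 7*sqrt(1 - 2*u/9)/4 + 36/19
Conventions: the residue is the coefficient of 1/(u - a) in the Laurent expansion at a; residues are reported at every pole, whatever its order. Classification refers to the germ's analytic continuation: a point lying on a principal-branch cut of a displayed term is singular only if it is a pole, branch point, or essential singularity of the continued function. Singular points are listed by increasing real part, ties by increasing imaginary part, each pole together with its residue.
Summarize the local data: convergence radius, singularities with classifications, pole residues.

Branch term (1/13)*sqrt(1 - u/(7/8)): its argument vanishes at u = 7/8, a square-root branch point, modulus 7/8.
Branch term (-7/4)*sqrt(1 - u/(9/2)): its argument vanishes at u = 9/2, a square-root branch point, modulus 9/2.
The radius of convergence is the smallest modulus among the singular points: 7/8.
List the singular points by increasing real part (a conjugate pair: the negative imaginary part first).

Radius of convergence at 0: 7/8.
At 7/8: an algebraic (square-root) branch point.
At 9/2: an algebraic (square-root) branch point.


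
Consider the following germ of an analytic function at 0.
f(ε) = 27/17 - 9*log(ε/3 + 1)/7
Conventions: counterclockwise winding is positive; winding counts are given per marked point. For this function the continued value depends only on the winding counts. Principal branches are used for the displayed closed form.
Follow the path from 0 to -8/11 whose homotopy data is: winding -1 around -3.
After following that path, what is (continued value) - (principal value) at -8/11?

Continued minus principal equals (18/7)*pi*i.

The rational part is single-valued and drops out of the difference; each branch term changes only by its own monodromy.
(-9/7)*log(1 - ε/(-3)): each positive loop around -3 adds 2*pi*i to the log, so winding -1 contributes (-9/7)*(-1)*2*pi*i = (18/7)*pi*i.
Summing the contributions at ε = -8/11 gives (18/7)*pi*i.


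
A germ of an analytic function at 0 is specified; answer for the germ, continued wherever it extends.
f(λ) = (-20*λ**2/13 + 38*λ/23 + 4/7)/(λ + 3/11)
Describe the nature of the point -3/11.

The point is a pole of order 1.

The denominator factor λ + 3/11 vanishes at -3/11 and appears to the power 1; the numerator there equals 1622/253253, nonzero, and no other factor vanishes.
Hence a pole whose order is the multiplicity, 1.


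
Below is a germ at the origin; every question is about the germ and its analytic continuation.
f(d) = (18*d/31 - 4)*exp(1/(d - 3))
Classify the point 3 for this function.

The exponent 1/(d - (3)) has a pole at 3, so exp(1/(d - (3))) takes every nonzero value near it: an essential singularity (not a pole of any order).

The point is an essential singularity.


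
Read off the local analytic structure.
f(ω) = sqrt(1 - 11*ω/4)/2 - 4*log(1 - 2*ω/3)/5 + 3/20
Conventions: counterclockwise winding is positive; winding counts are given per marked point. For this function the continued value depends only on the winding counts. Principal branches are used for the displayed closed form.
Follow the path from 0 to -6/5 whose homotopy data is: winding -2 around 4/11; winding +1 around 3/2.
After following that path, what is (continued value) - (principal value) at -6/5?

Continued minus principal equals -(8/5)*pi*i.

The rational part is single-valued and drops out of the difference; each branch term changes only by its own monodromy.
(1/2)*sqrt(1 - ω/(4/11)): winding -2 is even, the square root returns to the same sheet, contribution 0.
(-4/5)*log(1 - ω/(3/2)): each positive loop around 3/2 adds 2*pi*i to the log, so winding +1 contributes (-4/5)*(1)*2*pi*i = -(8/5)*pi*i.
Summing the contributions at ω = -6/5 gives -(8/5)*pi*i.


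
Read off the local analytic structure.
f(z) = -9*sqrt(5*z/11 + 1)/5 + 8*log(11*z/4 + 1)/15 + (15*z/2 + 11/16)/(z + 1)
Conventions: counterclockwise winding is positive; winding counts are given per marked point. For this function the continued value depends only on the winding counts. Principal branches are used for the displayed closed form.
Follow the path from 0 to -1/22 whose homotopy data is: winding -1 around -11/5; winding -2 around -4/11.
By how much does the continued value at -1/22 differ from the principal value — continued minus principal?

Continued minus principal equals ((9/55)*sqrt(474)) - ((32/15)*pi)*i.

The rational part is single-valued and drops out of the difference; each branch term changes only by its own monodromy.
(-9/5)*sqrt(1 - z/(-11/5)): winding -1 is odd, the square root flips sign, contributing -2*(-9/5)*sqrt(1 - (-1/22)/(-11/5)) = -2*(-9/5)*sqrt(237/242) = (9/55)*sqrt(474).
(8/15)*log(1 - z/(-4/11)): each positive loop around -4/11 adds 2*pi*i to the log, so winding -2 contributes (8/15)*(-2)*2*pi*i = -(32/15)*pi*i.
Summing the contributions at z = -1/22 gives ((9/55)*sqrt(474)) - ((32/15)*pi)*i.


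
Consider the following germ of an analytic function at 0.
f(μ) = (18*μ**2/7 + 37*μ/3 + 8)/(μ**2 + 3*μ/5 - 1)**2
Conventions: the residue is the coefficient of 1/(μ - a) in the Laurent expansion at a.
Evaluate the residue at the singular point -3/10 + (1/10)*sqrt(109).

The residue is -(3025/83167)*sqrt(109).

The factor μ**2 + 3*μ/5 - 1 splits as (μ - a)(μ - a') with a = -3/10 + (1/10)*sqrt(109), a' = -3/10 - (1/10)*sqrt(109). At the order-2 pole a set g(μ) = (μ - a)^2*f(μ) = [18*μ**2/7 + 37*μ/3 + 8] / (μ - a')^2.
Order-2 pole: residue = g'(a); g'(-3/10 + (1/10)*sqrt(109)) = -(3025/83167)*sqrt(109), so the residue is -(3025/83167)*sqrt(109).


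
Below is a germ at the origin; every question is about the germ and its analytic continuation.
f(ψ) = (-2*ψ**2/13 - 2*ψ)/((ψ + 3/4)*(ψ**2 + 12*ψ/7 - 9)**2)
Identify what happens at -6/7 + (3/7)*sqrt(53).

The denominator factor ψ**2 + 12*ψ/7 - 9 vanishes at -6/7 + (3/7)*sqrt(53) and appears to the power 2; the numerator there equals 66/637 - (474/637)*sqrt(53), nonzero, and no other factor vanishes.
Hence a pole whose order is the multiplicity, 2.

The point is a pole of order 2.


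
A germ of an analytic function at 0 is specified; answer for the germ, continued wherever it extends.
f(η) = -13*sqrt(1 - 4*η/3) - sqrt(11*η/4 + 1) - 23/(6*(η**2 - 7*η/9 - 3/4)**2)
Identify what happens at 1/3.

Denominator factors: η**2 - 7*η/9 - 3/4 = -97/108 at η = 1/3 — none vanishes.
Branch term sqrt(1 - η/(-4/11)): argument at 1/3 is 23/12, nonzero, so 1/3 is not its branch point (a point on a principal cut is still regular for the continued germ).
Branch term sqrt(1 - η/(3/4)): argument at 1/3 is 5/9, nonzero, so 1/3 is not its branch point (a point on a principal cut is still regular for the continued germ).
So the germ continues analytically to 1/3.

The point is a regular point.


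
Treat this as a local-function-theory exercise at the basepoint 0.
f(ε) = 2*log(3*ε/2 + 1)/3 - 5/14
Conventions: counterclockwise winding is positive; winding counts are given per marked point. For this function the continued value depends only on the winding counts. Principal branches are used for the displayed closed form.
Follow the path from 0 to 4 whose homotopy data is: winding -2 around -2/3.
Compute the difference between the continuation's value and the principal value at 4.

The rational part is single-valued and drops out of the difference; each branch term changes only by its own monodromy.
(2/3)*log(1 - ε/(-2/3)): each positive loop around -2/3 adds 2*pi*i to the log, so winding -2 contributes (2/3)*(-2)*2*pi*i = -(8/3)*pi*i.
Summing the contributions at ε = 4 gives -(8/3)*pi*i.

Continued minus principal equals -(8/3)*pi*i.


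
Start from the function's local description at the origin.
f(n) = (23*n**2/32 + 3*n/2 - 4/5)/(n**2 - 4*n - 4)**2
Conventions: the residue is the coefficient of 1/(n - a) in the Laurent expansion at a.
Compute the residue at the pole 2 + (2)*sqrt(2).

The residue is (27/5120)*sqrt(2).

The factor n**2 - 4*n - 4 splits as (n - a)(n - a') with a = 2 + (2)*sqrt(2), a' = 2 - (2)*sqrt(2). At the order-2 pole a set g(n) = (n - a)^2*f(n) = [23*n**2/32 + 3*n/2 - 4/5] / (n - a')^2.
Order-2 pole: residue = g'(a); g'(2 + (2)*sqrt(2)) = (27/5120)*sqrt(2), so the residue is (27/5120)*sqrt(2).


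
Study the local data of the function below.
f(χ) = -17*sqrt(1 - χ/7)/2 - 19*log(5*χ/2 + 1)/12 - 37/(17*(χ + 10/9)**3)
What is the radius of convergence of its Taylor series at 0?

Denominator factor (χ + 10/9)^3: pole of order 3 at -10/9, modulus 10/9.
Branch term (-17/2)*sqrt(1 - χ/(7)): its argument vanishes at χ = 7, a square-root branch point, modulus 7.
Branch term (-19/12)*log(1 - χ/(-2/5)): its argument vanishes at χ = -2/5, a logarithmic branch point, modulus 2/5.
The radius of convergence is the smallest modulus among the singular points: 2/5.

The radius of convergence is 2/5.


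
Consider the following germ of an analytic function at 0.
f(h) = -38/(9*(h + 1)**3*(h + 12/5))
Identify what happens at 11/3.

The point is a regular point.

Denominator factors: h + 12/5 = 91/15 at h = 11/3; h + 1 = 14/3 at h = 11/3 — none vanishes.
So the germ continues analytically to 11/3.


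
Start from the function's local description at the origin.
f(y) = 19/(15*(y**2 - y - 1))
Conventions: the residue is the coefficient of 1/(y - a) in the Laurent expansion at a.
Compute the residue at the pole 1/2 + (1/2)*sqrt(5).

The residue is (19/75)*sqrt(5).

The factor y**2 - y - 1 splits as (y - a)(y - a') with a = 1/2 + (1/2)*sqrt(5), a' = 1/2 - (1/2)*sqrt(5). At the order-1 pole a set g(y) = (y - a)*f(y) = [19/15] / (y - a').
Simple pole: residue = g(a) at a = 1/2 + (1/2)*sqrt(5), which is (19/75)*sqrt(5).


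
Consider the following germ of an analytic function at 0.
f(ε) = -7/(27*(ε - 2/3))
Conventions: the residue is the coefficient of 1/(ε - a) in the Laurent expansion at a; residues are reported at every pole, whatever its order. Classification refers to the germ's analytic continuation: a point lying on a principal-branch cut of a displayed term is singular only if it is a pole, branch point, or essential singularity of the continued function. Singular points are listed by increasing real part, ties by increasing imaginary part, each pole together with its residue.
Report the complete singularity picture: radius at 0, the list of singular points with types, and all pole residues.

Denominator factor (ε - 2/3): pole of order 1 at 2/3, modulus 2/3.
The radius of convergence is the smallest modulus among the singular points: 2/3.
At the order-1 pole 2/3 set g(ε) = (ε - (2/3))*f(ε) = -7/27.
Simple pole: residue = g(a) at a = 2/3, which is -7/27.

Radius of convergence at 0: 2/3.
At 2/3: a pole of order 1; residue -7/27.


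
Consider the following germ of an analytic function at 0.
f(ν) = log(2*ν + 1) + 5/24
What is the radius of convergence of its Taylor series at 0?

Branch term (1)*log(1 - ν/(-1/2)): its argument vanishes at ν = -1/2, a logarithmic branch point, modulus 1/2.
The radius of convergence is the smallest modulus among the singular points: 1/2.

The radius of convergence is 1/2.


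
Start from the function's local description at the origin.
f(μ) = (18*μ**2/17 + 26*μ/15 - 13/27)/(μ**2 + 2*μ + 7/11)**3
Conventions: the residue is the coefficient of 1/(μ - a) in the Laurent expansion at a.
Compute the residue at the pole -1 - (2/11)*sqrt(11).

The factor μ**2 + 2*μ + 7/11 splits as (μ - a)(μ - a') with a = -1 - (2/11)*sqrt(11), a' = -1 + (2/11)*sqrt(11). At the order-3 pole a set g(μ) = (μ - a)^3*f(μ) = [18*μ**2/17 + 26*μ/15 - 13/27] / (μ - a')^3.
Order-3 pole: residue = g''(a)/2; g''(-1 - (2/11)*sqrt(11)) = (356653/195840)*sqrt(11), so the residue is (356653/391680)*sqrt(11).

The residue is (356653/391680)*sqrt(11).


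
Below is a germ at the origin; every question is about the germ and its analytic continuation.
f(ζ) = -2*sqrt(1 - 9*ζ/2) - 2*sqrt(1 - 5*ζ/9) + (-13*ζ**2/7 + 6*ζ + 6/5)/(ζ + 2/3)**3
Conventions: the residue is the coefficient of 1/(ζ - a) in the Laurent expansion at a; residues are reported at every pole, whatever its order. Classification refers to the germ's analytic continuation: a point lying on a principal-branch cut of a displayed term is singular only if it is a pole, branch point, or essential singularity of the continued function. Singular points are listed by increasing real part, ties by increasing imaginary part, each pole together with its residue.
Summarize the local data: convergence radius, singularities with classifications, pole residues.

Radius of convergence at 0: 2/9.
At -2/3: a pole of order 3; residue -13/7.
At 2/9: an algebraic (square-root) branch point.
At 9/5: an algebraic (square-root) branch point.

Denominator factor (ζ + 2/3)^3: pole of order 3 at -2/3, modulus 2/3.
Branch term (-2)*sqrt(1 - ζ/(9/5)): its argument vanishes at ζ = 9/5, a square-root branch point, modulus 9/5.
Branch term (-2)*sqrt(1 - ζ/(2/9)): its argument vanishes at ζ = 2/9, a square-root branch point, modulus 2/9.
The radius of convergence is the smallest modulus among the singular points: 2/9.
The branch terms are analytic at -2/3 and contribute nothing to the residue; only the rational part matters.
At the order-3 pole -2/3 set g(ζ) = (ζ - (-2/3))^3*(rational part) = -13*ζ**2/7 + 6*ζ + 6/5.
Order-3 pole: residue = g''(a)/2; g''(-2/3) = -26/7, so the residue is -13/7.
List the singular points by increasing real part (a conjugate pair: the negative imaginary part first).


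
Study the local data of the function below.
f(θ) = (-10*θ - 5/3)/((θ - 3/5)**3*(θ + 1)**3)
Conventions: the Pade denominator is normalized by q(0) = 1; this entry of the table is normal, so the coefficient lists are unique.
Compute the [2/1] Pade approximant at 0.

The Pade approximant has numerator coefficients [625/81, 1603750/43011, -1883125/43011]; denominator coefficients [1, -1682/531].

Taylor coefficients needed (expand at 0): a_0 = 625/81, a_1 = 5000/81, a_2 = 36875/243, a_3 = 1051250/2187.
Write the denominator as Q(θ) = 1 + q1*θ. Requiring Q*f - P = O(θ^4) with deg P <= 2 kills the coefficients of θ^3..θ^3 in Q*f:
  θ^3: a_3 + q1*a_2 = 0, i.e. 1051250/2187 + (36875/243)*q1 = 0.
Solving this linear system: q1 = -1682/531.
The numerator is Q*f truncated at degree 2: P0 = a_0 = 625/81; P1 = a_1 + q1*a_0 = 1603750/43011; P2 = a_2 + q1*a_1 = -1883125/43011.


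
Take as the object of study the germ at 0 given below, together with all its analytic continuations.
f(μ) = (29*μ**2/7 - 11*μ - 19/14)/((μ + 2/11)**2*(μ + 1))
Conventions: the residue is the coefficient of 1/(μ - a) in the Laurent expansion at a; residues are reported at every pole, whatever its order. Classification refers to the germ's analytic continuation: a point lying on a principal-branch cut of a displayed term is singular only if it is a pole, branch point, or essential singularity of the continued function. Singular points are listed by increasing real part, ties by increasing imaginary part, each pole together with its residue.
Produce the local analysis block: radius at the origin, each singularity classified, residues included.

Radius of convergence at 0: 2/11.
At -1: a pole of order 1; residue 23353/1134.
At -2/11: a pole of order 2; residue -2665/162.

Denominator factor (μ + 1): pole of order 1 at -1, modulus 1.
Denominator factor (μ + 2/11)^2: pole of order 2 at -2/11, modulus 2/11.
The radius of convergence is the smallest modulus among the singular points: 2/11.
At the order-1 pole -1 set g(μ) = (μ - (-1))*f(μ) = (29*μ**2/7 - 11*μ - 19/14)/(μ + 2/11)**2.
Simple pole: residue = g(a) at a = -1, which is 23353/1134.
At the order-2 pole -2/11 set g(μ) = (μ - (-2/11))^2*f(μ) = (29*μ**2/7 - 11*μ - 19/14)/(μ + 1).
Order-2 pole: residue = g'(a); g'(-2/11) = -2665/162, so the residue is -2665/162.
List the singular points by increasing real part (a conjugate pair: the negative imaginary part first).


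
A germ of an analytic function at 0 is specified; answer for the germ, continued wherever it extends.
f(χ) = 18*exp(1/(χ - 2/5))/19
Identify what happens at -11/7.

There is no denominator, hence no pole anywhere.
The essential point of exp(1/(χ - (2/5))) is 2/5, not -11/7.
So the germ continues analytically to -11/7.

The point is a regular point.


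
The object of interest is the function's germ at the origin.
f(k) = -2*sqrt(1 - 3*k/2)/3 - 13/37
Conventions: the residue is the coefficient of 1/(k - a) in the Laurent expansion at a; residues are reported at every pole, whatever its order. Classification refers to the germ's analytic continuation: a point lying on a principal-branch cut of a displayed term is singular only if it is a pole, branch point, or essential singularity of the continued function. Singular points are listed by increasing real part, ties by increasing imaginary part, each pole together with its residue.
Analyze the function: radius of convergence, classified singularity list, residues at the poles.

Radius of convergence at 0: 2/3.
At 2/3: an algebraic (square-root) branch point.

Branch term (-2/3)*sqrt(1 - k/(2/3)): its argument vanishes at k = 2/3, a square-root branch point, modulus 2/3.
The radius of convergence is the smallest modulus among the singular points: 2/3.


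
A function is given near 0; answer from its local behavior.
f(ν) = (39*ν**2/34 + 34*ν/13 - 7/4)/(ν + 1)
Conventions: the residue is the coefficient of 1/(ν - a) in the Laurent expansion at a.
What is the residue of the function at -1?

At the order-1 pole -1 set g(ν) = (ν - (-1))*f(ν) = 39*ν**2/34 + 34*ν/13 - 7/4.
Simple pole: residue = g(a) at a = -1, which is -2845/884.

The residue is -2845/884.


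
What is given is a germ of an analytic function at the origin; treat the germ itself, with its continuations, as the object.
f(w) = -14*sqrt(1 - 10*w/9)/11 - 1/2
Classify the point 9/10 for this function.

The point is an algebraic (square-root) branch point.

The term (-14/11)*sqrt(1 - w/(9/10)) has argument 1 - 9/10/(9/10) = 0 at 9/10: a square-root (algebraic, two-sheeted) branch point; the remaining terms are analytic or single-valued there.


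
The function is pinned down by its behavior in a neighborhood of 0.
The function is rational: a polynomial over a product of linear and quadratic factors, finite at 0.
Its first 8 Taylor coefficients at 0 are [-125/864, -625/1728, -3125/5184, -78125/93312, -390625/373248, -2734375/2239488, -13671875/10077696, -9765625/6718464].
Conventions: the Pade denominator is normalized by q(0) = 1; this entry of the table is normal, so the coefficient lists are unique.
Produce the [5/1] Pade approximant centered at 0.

The Pade approximant has numerator coefficients [-125/864, -3125/15552, -3125/15552, -15625/93312, -390625/3359232, -390625/6718464]; denominator coefficients [1, -10/9].

Taylor coefficients needed (read off): a_0 = -125/864, a_1 = -625/1728, a_2 = -3125/5184, a_3 = -78125/93312, a_4 = -390625/373248, a_5 = -2734375/2239488, a_6 = -13671875/10077696.
Write the denominator as Q(ξ) = 1 + q1*ξ. Requiring Q*f - P = O(ξ^7) with deg P <= 5 kills the coefficients of ξ^6..ξ^6 in Q*f:
  ξ^6: a_6 + q1*a_5 = 0, i.e. -13671875/10077696 + (-2734375/2239488)*q1 = 0.
Solving this linear system: q1 = -10/9.
The numerator is Q*f truncated at degree 5: P0 = a_0 = -125/864; P1 = a_1 + q1*a_0 = -3125/15552; P2 = a_2 + q1*a_1 = -3125/15552; P3 = a_3 + q1*a_2 = -15625/93312; P4 = a_4 + q1*a_3 = -390625/3359232; P5 = a_5 + q1*a_4 = -390625/6718464.


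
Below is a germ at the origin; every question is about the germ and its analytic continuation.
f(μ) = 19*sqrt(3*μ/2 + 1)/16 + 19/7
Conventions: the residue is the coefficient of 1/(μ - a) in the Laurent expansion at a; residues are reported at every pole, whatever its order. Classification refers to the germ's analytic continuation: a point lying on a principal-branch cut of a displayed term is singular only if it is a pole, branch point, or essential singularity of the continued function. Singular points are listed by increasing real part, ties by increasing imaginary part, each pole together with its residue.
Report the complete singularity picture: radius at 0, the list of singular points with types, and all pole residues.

Radius of convergence at 0: 2/3.
At -2/3: an algebraic (square-root) branch point.

Branch term (19/16)*sqrt(1 - μ/(-2/3)): its argument vanishes at μ = -2/3, a square-root branch point, modulus 2/3.
The radius of convergence is the smallest modulus among the singular points: 2/3.


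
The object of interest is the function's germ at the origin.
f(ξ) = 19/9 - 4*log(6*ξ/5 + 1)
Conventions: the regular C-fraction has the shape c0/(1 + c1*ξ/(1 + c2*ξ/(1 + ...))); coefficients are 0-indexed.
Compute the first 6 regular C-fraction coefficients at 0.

Taylor coefficients (expand at 0): a_0 = 19/9, a_1 = -24/5, a_2 = 72/25, a_3 = -288/125, a_4 = 1296/625, a_5 = -31104/15625.
c0 = a_0 = 19/9. Peel one level at a time: if S = 1 + c*ξ/S' with S'(0) = 1, then c is the ξ-coefficient of S and S' = c*ξ/(S - 1).
S_1 = c0/f = 1 + (216/95)*ξ + (34344/9025)*ξ^2 + ...; c1 = 216/95.
S_2 = c1*ξ/(S_1 - 1) = 1 + (-159/95)*ξ + (-3/25)*ξ^2 + ...; c2 = -159/95.
S_3 = c2*ξ/(S_2 - 1) = 1 + (-19/265)*ξ + (3382/70225)*ξ^2 + ...; c3 = -19/265.
S_4 = c3*ξ/(S_3 - 1) = 1 + (178/265)*ξ + (-12/125)*ξ^2 + ...; c4 = 178/265.
S_5 = c4*ξ/(S_4 - 1) = 1 + (318/2225)*ξ + ...; c5 = 318/2225.

The regular C-fraction coefficients are [19/9, 216/95, -159/95, -19/265, 178/265, 318/2225].


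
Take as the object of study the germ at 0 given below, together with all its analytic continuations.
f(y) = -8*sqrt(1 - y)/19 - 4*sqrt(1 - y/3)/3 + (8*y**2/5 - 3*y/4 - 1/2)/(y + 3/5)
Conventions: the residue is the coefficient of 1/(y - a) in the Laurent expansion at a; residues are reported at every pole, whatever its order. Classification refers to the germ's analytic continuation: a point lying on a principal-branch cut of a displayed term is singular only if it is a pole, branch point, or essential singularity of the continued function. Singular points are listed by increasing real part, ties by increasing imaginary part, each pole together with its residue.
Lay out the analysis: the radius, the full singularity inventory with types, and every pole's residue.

Denominator factor (y + 3/5): pole of order 1 at -3/5, modulus 3/5.
Branch term (-4/3)*sqrt(1 - y/(3)): its argument vanishes at y = 3, a square-root branch point, modulus 3.
Branch term (-8/19)*sqrt(1 - y/(1)): its argument vanishes at y = 1, a square-root branch point, modulus 1.
The radius of convergence is the smallest modulus among the singular points: 3/5.
The branch terms are analytic at -3/5 and contribute nothing to the residue; only the rational part matters.
At the order-1 pole -3/5 set g(y) = (y - (-3/5))*(rational part) = 8*y**2/5 - 3*y/4 - 1/2.
Simple pole: residue = g(a) at a = -3/5, which is 263/500.
List the singular points by increasing real part (a conjugate pair: the negative imaginary part first).

Radius of convergence at 0: 3/5.
At -3/5: a pole of order 1; residue 263/500.
At 1: an algebraic (square-root) branch point.
At 3: an algebraic (square-root) branch point.


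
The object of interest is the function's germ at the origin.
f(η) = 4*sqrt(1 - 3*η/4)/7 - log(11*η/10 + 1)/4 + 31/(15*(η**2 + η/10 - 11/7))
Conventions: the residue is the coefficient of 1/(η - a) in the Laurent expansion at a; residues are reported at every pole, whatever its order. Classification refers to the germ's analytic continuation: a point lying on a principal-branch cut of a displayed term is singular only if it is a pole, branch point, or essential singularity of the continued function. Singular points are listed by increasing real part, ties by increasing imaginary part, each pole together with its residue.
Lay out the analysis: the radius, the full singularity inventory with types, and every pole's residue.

Radius of convergence at 0: 10/11.
At -1/20 - (1/140)*sqrt(30849): a pole of order 1; residue -(62/13221)*sqrt(30849).
At -10/11: a logarithmic branch point.
At -1/20 + (1/140)*sqrt(30849): a pole of order 1; residue (62/13221)*sqrt(30849).
At 4/3: an algebraic (square-root) branch point.

Denominator factor (η**2 + η/10 - 11/7): discriminant 4407/700, real irrational roots -1/20 + (1/140)*sqrt(30849) and -1/20 - (1/140)*sqrt(30849); poles of order 1, moduli -1/20 + (1/140)*sqrt(30849) and 1/20 + (1/140)*sqrt(30849).
Branch term (-1/4)*log(1 - η/(-10/11)): its argument vanishes at η = -10/11, a logarithmic branch point, modulus 10/11.
Branch term (4/7)*sqrt(1 - η/(4/3)): its argument vanishes at η = 4/3, a square-root branch point, modulus 4/3.
The radius of convergence is the smallest modulus among the singular points: 10/11.
The branch terms are analytic at -1/20 - (1/140)*sqrt(30849) and contribute nothing to the residue; only the rational part matters.
The factor η**2 + η/10 - 11/7 splits as (η - a)(η - a') with a = -1/20 - (1/140)*sqrt(30849), a' = -1/20 + (1/140)*sqrt(30849). At the order-1 pole a set g(η) = (η - a)*(rational part) = [31/15] / (η - a').
Simple pole: residue = g(a) at a = -1/20 - (1/140)*sqrt(30849), which is -(62/13221)*sqrt(30849).
The branch terms are analytic at -1/20 + (1/140)*sqrt(30849) and contribute nothing to the residue; only the rational part matters.
The factor η**2 + η/10 - 11/7 splits as (η - a)(η - a') with a = -1/20 + (1/140)*sqrt(30849), a' = -1/20 - (1/140)*sqrt(30849). At the order-1 pole a set g(η) = (η - a)*(rational part) = [31/15] / (η - a').
Simple pole: residue = g(a) at a = -1/20 + (1/140)*sqrt(30849), which is (62/13221)*sqrt(30849).
List the singular points by increasing real part (a conjugate pair: the negative imaginary part first).


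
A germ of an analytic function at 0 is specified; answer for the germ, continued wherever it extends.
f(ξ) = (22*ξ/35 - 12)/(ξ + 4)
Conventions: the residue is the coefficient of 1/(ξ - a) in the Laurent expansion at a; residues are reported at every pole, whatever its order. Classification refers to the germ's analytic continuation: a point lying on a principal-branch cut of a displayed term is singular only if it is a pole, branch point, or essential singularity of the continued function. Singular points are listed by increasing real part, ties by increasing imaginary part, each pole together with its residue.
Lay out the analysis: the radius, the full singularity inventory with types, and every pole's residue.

Denominator factor (ξ + 4): pole of order 1 at -4, modulus 4.
The radius of convergence is the smallest modulus among the singular points: 4.
At the order-1 pole -4 set g(ξ) = (ξ - (-4))*f(ξ) = 22*ξ/35 - 12.
Simple pole: residue = g(a) at a = -4, which is -508/35.

Radius of convergence at 0: 4.
At -4: a pole of order 1; residue -508/35.


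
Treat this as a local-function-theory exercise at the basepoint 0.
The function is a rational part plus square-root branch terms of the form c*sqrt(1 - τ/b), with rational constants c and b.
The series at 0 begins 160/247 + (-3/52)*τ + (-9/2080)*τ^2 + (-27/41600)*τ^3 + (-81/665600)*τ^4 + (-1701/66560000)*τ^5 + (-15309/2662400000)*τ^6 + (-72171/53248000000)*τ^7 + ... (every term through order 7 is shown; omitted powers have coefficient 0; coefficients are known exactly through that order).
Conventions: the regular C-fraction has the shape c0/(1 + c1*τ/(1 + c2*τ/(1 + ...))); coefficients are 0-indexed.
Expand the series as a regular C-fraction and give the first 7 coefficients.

Taylor coefficients (read off): a_0 = 160/247, a_1 = -3/52, a_2 = -9/2080, a_3 = -27/41600, a_4 = -81/665600, a_5 = -1701/66560000, a_6 = -15309/2662400000.
c0 = a_0 = 160/247. Peel one level at a time: if S = 1 + c*τ/S' with S'(0) = 1, then c is the τ-coefficient of S and S' = c*τ/(S - 1).
S_1 = c0/f = 1 + (57/640)*τ + (1197/81920)*τ^2 + ...; c1 = 57/640.
S_2 = c1*τ/(S_1 - 1) = 1 + (-21/128)*τ + (-9/1600)*τ^2 + ...; c2 = -21/128.
S_3 = c2*τ/(S_2 - 1) = 1 + (-6/175)*τ + (-243/61250)*τ^2 + ...; c3 = -6/175.
S_4 = c3*τ/(S_3 - 1) = 1 + (-81/700)*τ + (-9/1600)*τ^2 + ...; c4 = -81/700.
S_5 = c4*τ/(S_4 - 1) = 1 + (-7/144)*τ + (-511/103680)*τ^2 + ...; c5 = -7/144.
S_6 = c5*τ/(S_5 - 1) = 1 + (-73/720)*τ + ...; c6 = -73/720.

The regular C-fraction coefficients are [160/247, 57/640, -21/128, -6/175, -81/700, -7/144, -73/720].


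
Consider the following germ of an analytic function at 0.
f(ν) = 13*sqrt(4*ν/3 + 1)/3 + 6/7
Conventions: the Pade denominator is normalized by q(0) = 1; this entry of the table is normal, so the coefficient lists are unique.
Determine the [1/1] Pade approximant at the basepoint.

Taylor coefficients needed (expand at 0): a_0 = 109/21, a_1 = 26/9, a_2 = -26/27.
Write the denominator as Q(ν) = 1 + q1*ν. Requiring Q*f - P = O(ν^3) with deg P <= 1 kills the coefficients of ν^2..ν^2 in Q*f:
  ν^2: a_2 + q1*a_1 = 0, i.e. -26/27 + (26/9)*q1 = 0.
Solving this linear system: q1 = 1/3.
The numerator is Q*f truncated at degree 1: P0 = a_0 = 109/21; P1 = a_1 + q1*a_0 = 97/21.

The Pade approximant has numerator coefficients [109/21, 97/21]; denominator coefficients [1, 1/3].


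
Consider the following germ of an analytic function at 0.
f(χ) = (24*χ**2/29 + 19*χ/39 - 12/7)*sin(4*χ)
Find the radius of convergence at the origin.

The radius of convergence is infinite.

The factor sin(4*χ) is entire and contributes no finite singular point.
The polynomial part has no poles.
No finite singular points: the Taylor series at 0 converges everywhere.


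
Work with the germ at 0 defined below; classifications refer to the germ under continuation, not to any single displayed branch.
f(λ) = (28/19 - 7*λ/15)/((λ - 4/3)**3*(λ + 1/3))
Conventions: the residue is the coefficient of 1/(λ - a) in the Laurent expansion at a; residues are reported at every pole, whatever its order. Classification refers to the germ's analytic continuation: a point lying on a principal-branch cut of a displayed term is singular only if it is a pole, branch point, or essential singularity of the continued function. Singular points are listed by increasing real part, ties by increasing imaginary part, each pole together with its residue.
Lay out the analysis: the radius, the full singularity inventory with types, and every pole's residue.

Radius of convergence at 0: 1/3.
At -1/3: a pole of order 1; residue -4179/11875.
At 4/3: a pole of order 3; residue 4179/11875.

Denominator factor (λ - 4/3)^3: pole of order 3 at 4/3, modulus 4/3.
Denominator factor (λ + 1/3): pole of order 1 at -1/3, modulus 1/3.
The radius of convergence is the smallest modulus among the singular points: 1/3.
At the order-1 pole -1/3 set g(λ) = (λ - (-1/3))*f(λ) = (28/19 - 7*λ/15)/(λ - 4/3)**3.
Simple pole: residue = g(a) at a = -1/3, which is -4179/11875.
At the order-3 pole 4/3 set g(λ) = (λ - (4/3))^3*f(λ) = (28/19 - 7*λ/15)/(λ + 1/3).
Order-3 pole: residue = g''(a)/2; g''(4/3) = 8358/11875, so the residue is 4179/11875.
List the singular points by increasing real part (a conjugate pair: the negative imaginary part first).


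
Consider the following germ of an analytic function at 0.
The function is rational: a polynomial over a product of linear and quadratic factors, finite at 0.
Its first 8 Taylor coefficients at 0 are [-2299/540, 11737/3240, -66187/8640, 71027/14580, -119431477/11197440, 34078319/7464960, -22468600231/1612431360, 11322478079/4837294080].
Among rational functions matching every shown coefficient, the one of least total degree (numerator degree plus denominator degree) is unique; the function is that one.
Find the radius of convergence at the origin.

The radius of convergence is 3/4.

No rational of total degree below 5 reproduces all 8 coefficients; solving the [2/3] Pade equations on them gives f(θ) = (-7*θ**2/8 - 4*θ/3 + 19/5)/((θ - 3/4)*(θ + 12/11)**2), whose expansion matches every shown term.
Denominator factor (θ - 3/4): pole of order 1 at 3/4, modulus 3/4.
Denominator factor (θ + 12/11)^2: pole of order 2 at -12/11, modulus 12/11.
The radius of convergence is the smallest modulus among the singular points: 3/4.


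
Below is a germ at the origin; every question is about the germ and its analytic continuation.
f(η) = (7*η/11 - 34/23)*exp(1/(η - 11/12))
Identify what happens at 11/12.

The point is an essential singularity.

The exponent 1/(η - (11/12)) has a pole at 11/12, so exp(1/(η - (11/12))) takes every nonzero value near it: an essential singularity (not a pole of any order).


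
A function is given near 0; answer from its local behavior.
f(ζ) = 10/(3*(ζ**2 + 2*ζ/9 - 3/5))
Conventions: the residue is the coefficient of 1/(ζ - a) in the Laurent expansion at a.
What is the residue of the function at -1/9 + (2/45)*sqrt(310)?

The residue is (15/124)*sqrt(310).

The factor ζ**2 + 2*ζ/9 - 3/5 splits as (ζ - a)(ζ - a') with a = -1/9 + (2/45)*sqrt(310), a' = -1/9 - (2/45)*sqrt(310). At the order-1 pole a set g(ζ) = (ζ - a)*f(ζ) = [10/3] / (ζ - a').
Simple pole: residue = g(a) at a = -1/9 + (2/45)*sqrt(310), which is (15/124)*sqrt(310).


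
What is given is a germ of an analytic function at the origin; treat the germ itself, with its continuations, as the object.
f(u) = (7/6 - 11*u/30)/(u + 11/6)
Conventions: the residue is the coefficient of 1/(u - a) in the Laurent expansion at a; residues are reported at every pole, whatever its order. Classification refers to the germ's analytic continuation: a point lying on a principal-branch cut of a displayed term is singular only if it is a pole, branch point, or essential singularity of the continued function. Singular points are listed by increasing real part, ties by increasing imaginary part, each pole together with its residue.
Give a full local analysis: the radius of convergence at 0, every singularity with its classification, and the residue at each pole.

Denominator factor (u + 11/6): pole of order 1 at -11/6, modulus 11/6.
The radius of convergence is the smallest modulus among the singular points: 11/6.
At the order-1 pole -11/6 set g(u) = (u - (-11/6))*f(u) = 7/6 - 11*u/30.
Simple pole: residue = g(a) at a = -11/6, which is 331/180.

Radius of convergence at 0: 11/6.
At -11/6: a pole of order 1; residue 331/180.
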